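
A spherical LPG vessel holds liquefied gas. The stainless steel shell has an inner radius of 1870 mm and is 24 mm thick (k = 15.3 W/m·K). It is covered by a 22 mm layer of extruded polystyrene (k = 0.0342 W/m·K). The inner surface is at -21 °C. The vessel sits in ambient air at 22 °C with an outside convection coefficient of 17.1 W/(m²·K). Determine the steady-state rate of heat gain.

For a spherical shell R = (1/r₁ − 1/r₂)/(4πk); film R = 1/(h·4πr²). In series:
R_stainless steel shell = (1/1.87 − 1/1.894)/(4π×15.3) = 3.524×10^-5 K/W
R_extruded polystyrene = (1/1.894 − 1/1.916)/(4π×0.0342) = 0.01411 K/W
R_outer film = 1/(h·4πr_o²) = 1/(17.1×4π×1.916²) = 0.001268 K/W
R_total = 0.01541 K/W
Q = ΔT/R_total = 43/0.01541

Q ≈ 2790 W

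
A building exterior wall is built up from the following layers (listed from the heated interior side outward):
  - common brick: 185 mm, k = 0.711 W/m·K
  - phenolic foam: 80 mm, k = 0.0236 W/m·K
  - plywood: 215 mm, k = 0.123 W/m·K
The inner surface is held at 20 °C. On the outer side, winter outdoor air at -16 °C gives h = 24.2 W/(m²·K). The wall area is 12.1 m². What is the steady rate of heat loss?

Q ≈ 80.1 W

Treating each layer as a thermal resistance in series:
R_common brick = L/(kA) = 0.185/(0.711×12.1) = 0.0215 K/W
R_phenolic foam = L/(kA) = 0.08/(0.0236×12.1) = 0.2802 K/W
R_plywood = L/(kA) = 0.215/(0.123×12.1) = 0.1445 K/W
R_outer film = 1/(h_o·A) = 1/(24.2×12.1) = 0.003415 K/W
R_total = 0.4495 K/W
Q = ΔT / R_total = 36 / 0.4495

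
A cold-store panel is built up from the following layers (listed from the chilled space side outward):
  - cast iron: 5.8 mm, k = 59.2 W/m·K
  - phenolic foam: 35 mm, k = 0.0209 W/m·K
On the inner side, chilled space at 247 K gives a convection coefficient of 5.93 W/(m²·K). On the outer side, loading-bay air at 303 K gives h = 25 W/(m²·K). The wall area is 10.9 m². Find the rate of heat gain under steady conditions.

Thermal resistances in series:
R_inner film = 1/(h_i·A) = 1/(5.93×10.9) = 0.01547 K/W
R_cast iron = L/(kA) = 0.0058/(59.2×10.9) = 8.988×10^-6 K/W
R_phenolic foam = L/(kA) = 0.035/(0.0209×10.9) = 0.1536 K/W
R_outer film = 1/(h_o·A) = 1/(25×10.9) = 0.00367 K/W
R_total = 0.1728 K/W
Q = ΔT / R_total = 56 / 0.1728

Q ≈ 324 W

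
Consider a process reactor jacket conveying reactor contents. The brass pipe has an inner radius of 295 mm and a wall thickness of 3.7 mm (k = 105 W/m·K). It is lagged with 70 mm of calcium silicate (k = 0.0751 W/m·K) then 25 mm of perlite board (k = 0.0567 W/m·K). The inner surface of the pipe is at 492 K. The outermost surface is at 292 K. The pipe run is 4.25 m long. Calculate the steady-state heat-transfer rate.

Radial resistances (cylindrical: R_cond = ln(r_o/r_i)/(2πkL), R_conv = 1/(h·2πrL)):
R_brass pipe wall = ln(298.7/295)/(2π×105×4.25) = 4.445×10^-6 K/W
R_calcium silicate = ln(368.7/298.7)/(2π×0.0751×4.25) = 0.105 K/W
R_perlite board = ln(393.7/368.7)/(2π×0.0567×4.25) = 0.04333 K/W
R_total = 0.1483 K/W
Q = ΔT/R_total = 200/0.1483

Q ≈ 1350 W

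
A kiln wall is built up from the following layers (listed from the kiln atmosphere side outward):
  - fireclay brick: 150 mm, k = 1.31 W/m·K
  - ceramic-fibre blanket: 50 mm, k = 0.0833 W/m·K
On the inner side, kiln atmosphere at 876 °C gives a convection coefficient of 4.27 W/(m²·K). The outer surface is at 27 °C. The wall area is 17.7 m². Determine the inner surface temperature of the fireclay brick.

T ≈ 666 °C

Series thermal resistances:
R_inner film = 1/(h_i·A) = 1/(4.27×17.7) = 0.01323 K/W
R_fireclay brick = L/(kA) = 0.15/(1.31×17.7) = 0.006469 K/W
R_ceramic-fibre blanket = L/(kA) = 0.05/(0.0833×17.7) = 0.03391 K/W
R_total = 0.05361 K/W;  Q = ΔT/R_total = 849/0.05361 = 15840 W
T_interface = T_inner − Q·ΣR(inner→interface) = 876 − 15800×0.01323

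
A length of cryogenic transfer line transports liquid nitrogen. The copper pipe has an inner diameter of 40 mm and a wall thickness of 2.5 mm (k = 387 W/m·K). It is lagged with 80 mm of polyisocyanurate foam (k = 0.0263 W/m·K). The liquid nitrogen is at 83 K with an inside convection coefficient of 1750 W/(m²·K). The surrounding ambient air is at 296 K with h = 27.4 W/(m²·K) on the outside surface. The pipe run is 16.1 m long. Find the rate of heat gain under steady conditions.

Q ≈ 371 W

Per-layer cylindrical resistances, series-summed:
R_inner film = 1/(h_i·2πr₁L) = 1/(1750×2π×0.02×16.1) = 2.824×10^-4 K/W
R_copper pipe wall = ln(22.5/20)/(2π×387×16.1) = 3.009×10^-6 K/W
R_polyisocyanurate foam = ln(102.5/22.5)/(2π×0.0263×16.1) = 0.57 K/W
R_outer film = 1/(h_o·2πr_oL) = 1/(27.4×2π×0.1025×16.1) = 0.00352 K/W
R_total = 0.5738 K/W
Q = ΔT/R_total = 213/0.5738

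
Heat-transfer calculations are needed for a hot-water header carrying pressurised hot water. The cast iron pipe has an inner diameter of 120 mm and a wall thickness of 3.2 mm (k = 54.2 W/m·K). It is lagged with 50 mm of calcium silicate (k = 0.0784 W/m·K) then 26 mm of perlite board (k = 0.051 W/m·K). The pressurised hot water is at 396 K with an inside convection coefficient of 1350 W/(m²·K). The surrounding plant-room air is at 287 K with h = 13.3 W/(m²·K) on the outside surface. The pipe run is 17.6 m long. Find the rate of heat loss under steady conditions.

Per-layer cylindrical resistances, series-summed:
R_inner film = 1/(h_i·2πr₁L) = 1/(1350×2π×0.06×17.6) = 1.116×10^-4 K/W
R_cast iron pipe wall = ln(63.2/60)/(2π×54.2×17.6) = 8.669×10^-6 K/W
R_calcium silicate = ln(113.2/63.2)/(2π×0.0784×17.6) = 0.06723 K/W
R_perlite board = ln(139.2/113.2)/(2π×0.051×17.6) = 0.03666 K/W
R_outer film = 1/(h_o·2πr_oL) = 1/(13.3×2π×0.1392×17.6) = 0.004884 K/W
R_total = 0.1089 K/W
Q = ΔT/R_total = 109/0.1089

Q ≈ 1000 W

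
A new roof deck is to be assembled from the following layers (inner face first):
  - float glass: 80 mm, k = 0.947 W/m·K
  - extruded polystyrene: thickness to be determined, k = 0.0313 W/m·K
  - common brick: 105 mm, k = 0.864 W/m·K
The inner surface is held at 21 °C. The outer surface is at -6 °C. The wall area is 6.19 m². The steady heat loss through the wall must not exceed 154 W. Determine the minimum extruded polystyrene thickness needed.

Thermal resistances in series:
R_float glass = L/(kA) = 0.08/(0.947×6.19) = 0.01365 K/W
R_common brick = L/(kA) = 0.105/(0.864×6.19) = 0.01963 K/W
Sum of the known resistances R_other = 0.03328 K/W
Required total resistance R_tot = ΔT/Q_allow = 27/154 = 0.1753 K/W
R_extruded polystyrene = R_tot − R_other = 0.142 K/W
L = R·k·A = 0.142×0.0313×6.19

L ≈ 27.5 mm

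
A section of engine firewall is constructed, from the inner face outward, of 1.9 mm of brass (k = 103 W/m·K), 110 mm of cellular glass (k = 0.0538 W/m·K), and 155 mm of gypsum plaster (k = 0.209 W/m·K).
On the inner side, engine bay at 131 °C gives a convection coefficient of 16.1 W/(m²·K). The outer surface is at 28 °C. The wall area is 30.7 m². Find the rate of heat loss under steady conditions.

Q ≈ 1110 W

Treating each layer as a thermal resistance in series:
R_inner film = 1/(h_i·A) = 1/(16.1×30.7) = 0.002023 K/W
R_brass = L/(kA) = 0.0019/(103×30.7) = 6.009×10^-7 K/W
R_cellular glass = L/(kA) = 0.11/(0.0538×30.7) = 0.0666 K/W
R_gypsum plaster = L/(kA) = 0.155/(0.209×30.7) = 0.02416 K/W
R_total = 0.09278 K/W
Q = ΔT / R_total = 103 / 0.09278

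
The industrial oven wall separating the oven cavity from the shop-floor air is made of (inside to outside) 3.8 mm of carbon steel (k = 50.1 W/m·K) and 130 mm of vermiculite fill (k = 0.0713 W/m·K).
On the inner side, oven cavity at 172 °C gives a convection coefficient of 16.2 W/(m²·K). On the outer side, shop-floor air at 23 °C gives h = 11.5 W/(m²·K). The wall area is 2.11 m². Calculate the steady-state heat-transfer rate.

Q ≈ 159 W

Thermal resistances in series:
R_inner film = 1/(h_i·A) = 1/(16.2×2.11) = 0.02926 K/W
R_carbon steel = L/(kA) = 0.0038/(50.1×2.11) = 3.595×10^-5 K/W
R_vermiculite fill = L/(kA) = 0.13/(0.0713×2.11) = 0.8641 K/W
R_outer film = 1/(h_o·A) = 1/(11.5×2.11) = 0.04121 K/W
R_total = 0.9346 K/W
Q = ΔT / R_total = 149 / 0.9346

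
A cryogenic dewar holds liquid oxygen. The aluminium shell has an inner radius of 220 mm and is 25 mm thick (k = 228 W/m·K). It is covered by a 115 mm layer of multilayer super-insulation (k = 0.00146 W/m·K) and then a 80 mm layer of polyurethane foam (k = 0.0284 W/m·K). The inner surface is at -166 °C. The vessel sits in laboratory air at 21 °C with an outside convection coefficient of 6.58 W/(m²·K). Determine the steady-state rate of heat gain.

Spherical conduction: R = (1/r_in − 1/r_out)/(4πk) per layer; series-sum.
R_aluminium shell = (1/0.22 − 1/0.245)/(4π×228) = 1.619×10^-4 K/W
R_multilayer super-insulation = (1/0.245 − 1/0.36)/(4π×0.00146) = 71.07 K/W
R_polyurethane foam = (1/0.36 − 1/0.44)/(4π×0.0284) = 1.415 K/W
R_outer film = 1/(h·4πr_o²) = 1/(6.58×4π×0.44²) = 0.06247 K/W
R_total = 72.54 K/W
Q = ΔT/R_total = 187/72.54

Q ≈ 2.58 W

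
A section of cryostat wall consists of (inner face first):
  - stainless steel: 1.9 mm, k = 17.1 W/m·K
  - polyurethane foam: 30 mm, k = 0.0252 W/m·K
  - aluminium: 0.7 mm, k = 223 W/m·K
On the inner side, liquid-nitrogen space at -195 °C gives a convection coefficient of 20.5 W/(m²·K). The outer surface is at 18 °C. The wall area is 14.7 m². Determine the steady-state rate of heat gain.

Q ≈ 2530 W

Series thermal resistances:
R_inner film = 1/(h_i·A) = 1/(20.5×14.7) = 0.003318 K/W
R_stainless steel = L/(kA) = 0.0019/(17.1×14.7) = 7.559×10^-6 K/W
R_polyurethane foam = L/(kA) = 0.03/(0.0252×14.7) = 0.08098 K/W
R_aluminium = L/(kA) = 0.0007/(223×14.7) = 2.135×10^-7 K/W
R_total = 0.08431 K/W
Q = ΔT / R_total = 213 / 0.08431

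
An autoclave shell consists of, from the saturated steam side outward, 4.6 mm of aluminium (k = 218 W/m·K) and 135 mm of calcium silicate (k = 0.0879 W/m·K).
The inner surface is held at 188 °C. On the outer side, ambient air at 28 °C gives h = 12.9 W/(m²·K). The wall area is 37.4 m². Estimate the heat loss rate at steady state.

Q ≈ 3710 W

Treating each layer as a thermal resistance in series:
R_aluminium = L/(kA) = 0.0046/(218×37.4) = 5.642×10^-7 K/W
R_calcium silicate = L/(kA) = 0.135/(0.0879×37.4) = 0.04107 K/W
R_outer film = 1/(h_o·A) = 1/(12.9×37.4) = 0.002073 K/W
R_total = 0.04314 K/W
Q = ΔT / R_total = 160 / 0.04314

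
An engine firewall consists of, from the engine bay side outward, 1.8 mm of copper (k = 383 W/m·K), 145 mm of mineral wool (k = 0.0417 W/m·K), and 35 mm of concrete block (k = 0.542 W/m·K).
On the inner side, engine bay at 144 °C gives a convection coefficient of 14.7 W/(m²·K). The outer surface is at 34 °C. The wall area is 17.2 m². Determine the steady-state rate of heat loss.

Q ≈ 524 W

Series thermal resistances:
R_inner film = 1/(h_i·A) = 1/(14.7×17.2) = 0.003955 K/W
R_copper = L/(kA) = 0.0018/(383×17.2) = 2.732×10^-7 K/W
R_mineral wool = L/(kA) = 0.145/(0.0417×17.2) = 0.2022 K/W
R_concrete block = L/(kA) = 0.035/(0.542×17.2) = 0.003754 K/W
R_total = 0.2099 K/W
Q = ΔT / R_total = 110 / 0.2099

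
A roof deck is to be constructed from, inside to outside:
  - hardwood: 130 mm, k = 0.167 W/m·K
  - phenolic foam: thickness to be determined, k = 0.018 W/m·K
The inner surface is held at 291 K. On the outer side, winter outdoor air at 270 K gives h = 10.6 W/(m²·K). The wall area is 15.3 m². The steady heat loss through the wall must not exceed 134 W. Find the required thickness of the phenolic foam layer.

Treating each layer as a thermal resistance in series:
R_hardwood = L/(kA) = 0.13/(0.167×15.3) = 0.05088 K/W
R_outer film = 1/(h_o·A) = 1/(10.6×15.3) = 0.006166 K/W
Sum of the known resistances R_other = 0.05704 K/W
Required total resistance R_tot = ΔT/Q_allow = 21/134 = 0.1567 K/W
R_phenolic foam = R_tot − R_other = 0.09967 K/W
L = R·k·A = 0.09967×0.018×15.3

L ≈ 27.4 mm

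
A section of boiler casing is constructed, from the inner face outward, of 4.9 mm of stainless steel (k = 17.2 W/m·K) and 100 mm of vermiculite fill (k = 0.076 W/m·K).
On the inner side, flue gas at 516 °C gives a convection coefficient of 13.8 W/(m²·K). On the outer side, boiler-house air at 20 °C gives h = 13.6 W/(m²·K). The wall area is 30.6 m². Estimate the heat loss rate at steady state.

Thermal resistances in series:
R_inner film = 1/(h_i·A) = 1/(13.8×30.6) = 0.002368 K/W
R_stainless steel = L/(kA) = 0.0049/(17.2×30.6) = 9.31×10^-6 K/W
R_vermiculite fill = L/(kA) = 0.1/(0.076×30.6) = 0.043 K/W
R_outer film = 1/(h_o·A) = 1/(13.6×30.6) = 0.002403 K/W
R_total = 0.04778 K/W
Q = ΔT / R_total = 496 / 0.04778

Q ≈ 10400 W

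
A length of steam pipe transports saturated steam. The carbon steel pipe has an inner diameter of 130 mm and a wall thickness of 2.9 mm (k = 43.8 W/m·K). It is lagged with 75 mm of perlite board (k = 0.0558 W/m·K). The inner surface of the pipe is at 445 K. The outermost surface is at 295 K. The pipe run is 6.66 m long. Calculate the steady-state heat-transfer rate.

Q ≈ 471 W

For a radial system each layer contributes R = ln(r_out/r_in)/(2πkL); films add R = 1/(hA).
R_carbon steel pipe wall = ln(67.9/65)/(2π×43.8×6.66) = 2.381×10^-5 K/W
R_perlite board = ln(142.9/67.9)/(2π×0.0558×6.66) = 0.3187 K/W
R_total = 0.3187 K/W
Q = ΔT/R_total = 150/0.3187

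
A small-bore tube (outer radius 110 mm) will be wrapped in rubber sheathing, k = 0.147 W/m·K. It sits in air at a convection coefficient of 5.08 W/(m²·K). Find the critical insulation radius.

r_cr ≈ 28.9 mm

For a cylinder r_cr = k/h = 0.147/5.08
r_cr = 28.9 mm; since the bare radius (110 mm) is above r_cr, any added insulation will reduce heat loss.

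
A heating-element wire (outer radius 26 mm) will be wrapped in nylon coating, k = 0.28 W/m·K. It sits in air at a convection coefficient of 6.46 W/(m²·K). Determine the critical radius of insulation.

For a cylinder r_cr = k/h = 0.28/6.46
r_cr = 43.3 mm; since the bare radius (26 mm) is below r_cr, adding a thin layer of insulation will *increase* heat loss.

r_cr ≈ 43.3 mm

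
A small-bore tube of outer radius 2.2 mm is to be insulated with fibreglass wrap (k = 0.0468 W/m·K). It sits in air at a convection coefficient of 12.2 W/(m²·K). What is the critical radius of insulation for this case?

For a cylinder r_cr = k/h = 0.0468/12.2
r_cr = 3.84 mm; since the bare radius (2.2 mm) is below r_cr, adding a thin layer of insulation will *increase* heat loss.

r_cr ≈ 3.84 mm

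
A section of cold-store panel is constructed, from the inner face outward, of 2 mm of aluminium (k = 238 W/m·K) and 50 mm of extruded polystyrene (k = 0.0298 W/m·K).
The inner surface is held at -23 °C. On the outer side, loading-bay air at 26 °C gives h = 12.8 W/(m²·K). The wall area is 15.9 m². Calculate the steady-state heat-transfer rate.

Thermal resistances in series:
R_aluminium = L/(kA) = 0.002/(238×15.9) = 5.285×10^-7 K/W
R_extruded polystyrene = L/(kA) = 0.05/(0.0298×15.9) = 0.1055 K/W
R_outer film = 1/(h_o·A) = 1/(12.8×15.9) = 0.004914 K/W
R_total = 0.1104 K/W
Q = ΔT / R_total = 49 / 0.1104

Q ≈ 444 W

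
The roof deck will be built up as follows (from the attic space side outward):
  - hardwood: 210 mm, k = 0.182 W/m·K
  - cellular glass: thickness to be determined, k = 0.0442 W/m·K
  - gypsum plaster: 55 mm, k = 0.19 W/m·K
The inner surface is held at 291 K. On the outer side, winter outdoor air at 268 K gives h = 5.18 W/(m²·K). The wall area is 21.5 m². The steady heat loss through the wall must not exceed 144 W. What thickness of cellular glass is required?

Series thermal resistances:
R_hardwood = L/(kA) = 0.21/(0.182×21.5) = 0.05367 K/W
R_gypsum plaster = L/(kA) = 0.055/(0.19×21.5) = 0.01346 K/W
R_outer film = 1/(h_o·A) = 1/(5.18×21.5) = 0.008979 K/W
Sum of the known resistances R_other = 0.07611 K/W
Required total resistance R_tot = ΔT/Q_allow = 23/144 = 0.1597 K/W
R_cellular glass = R_tot − R_other = 0.08361 K/W
L = R·k·A = 0.08361×0.0442×21.5

L ≈ 79.5 mm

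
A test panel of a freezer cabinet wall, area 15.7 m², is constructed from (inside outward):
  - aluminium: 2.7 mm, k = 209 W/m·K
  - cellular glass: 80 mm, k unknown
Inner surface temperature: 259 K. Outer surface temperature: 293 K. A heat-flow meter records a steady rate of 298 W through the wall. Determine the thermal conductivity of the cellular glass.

k ≈ 0.0447 W/(m·K)

Thermal resistances in series:
R_aluminium = L/(kA) = 0.0027/(209×15.7) = 8.228×10^-7 K/W
Sum of known resistances R_other = 8.228×10^-7 K/W
Total R = ΔT/Q = 34/298 = 0.1141 K/W
R_cellular glass = R_total − R_other = 0.1141 K/W
k = L/(R·A) = 0.08/(0.1141×15.7)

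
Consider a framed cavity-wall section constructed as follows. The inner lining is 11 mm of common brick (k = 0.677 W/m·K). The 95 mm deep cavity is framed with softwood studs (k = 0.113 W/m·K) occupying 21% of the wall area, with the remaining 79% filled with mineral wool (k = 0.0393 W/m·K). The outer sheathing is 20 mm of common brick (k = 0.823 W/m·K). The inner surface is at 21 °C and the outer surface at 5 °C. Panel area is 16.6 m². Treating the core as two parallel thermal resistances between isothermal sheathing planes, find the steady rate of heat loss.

Sheathing layers in series; stud and cavity paths in parallel between them.
R_inner = 0.011/(0.677×16.6) = 9.788×10^-4 K/W
R_stud  = 0.095/(0.113×0.21×16.6) = 0.2412 K/W
R_cav   = 0.095/(0.0393×0.79×16.6) = 0.1843 K/W
1/R_core = 1/R_stud + 1/R_cav → R_core = 0.1045 K/W
R_outer = 0.02/(0.823×16.6) = 0.001464 K/W
R_total = 0.1069 K/W
Q = ΔT/R_total = 16/0.1069

Q ≈ 150 W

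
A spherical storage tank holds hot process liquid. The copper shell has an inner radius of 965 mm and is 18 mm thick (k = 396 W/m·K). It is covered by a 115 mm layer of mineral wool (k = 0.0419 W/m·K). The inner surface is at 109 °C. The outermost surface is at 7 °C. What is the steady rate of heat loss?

Radial (spherical) resistances in series:
R_copper shell = (1/0.965 − 1/0.983)/(4π×396) = 3.813×10^-6 K/W
R_mineral wool = (1/0.983 − 1/1.098)/(4π×0.0419) = 0.2024 K/W
R_total = 0.2024 K/W
Q = ΔT/R_total = 102/0.2024

Q ≈ 504 W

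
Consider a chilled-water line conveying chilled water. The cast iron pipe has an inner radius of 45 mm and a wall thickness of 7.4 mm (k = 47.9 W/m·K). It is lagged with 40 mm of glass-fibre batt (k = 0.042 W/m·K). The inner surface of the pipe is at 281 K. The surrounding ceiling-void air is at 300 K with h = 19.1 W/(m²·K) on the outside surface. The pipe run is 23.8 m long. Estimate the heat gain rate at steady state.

Q ≈ 202 W

Radial resistances (cylindrical: R_cond = ln(r_o/r_i)/(2πkL), R_conv = 1/(h·2πrL)):
R_cast iron pipe wall = ln(52.4/45)/(2π×47.9×23.8) = 2.125×10^-5 K/W
R_glass-fibre batt = ln(92.4/52.4)/(2π×0.042×23.8) = 0.09031 K/W
R_outer film = 1/(h_o·2πr_oL) = 1/(19.1×2π×0.0924×23.8) = 0.003789 K/W
R_total = 0.09412 K/W
Q = ΔT/R_total = 19/0.09412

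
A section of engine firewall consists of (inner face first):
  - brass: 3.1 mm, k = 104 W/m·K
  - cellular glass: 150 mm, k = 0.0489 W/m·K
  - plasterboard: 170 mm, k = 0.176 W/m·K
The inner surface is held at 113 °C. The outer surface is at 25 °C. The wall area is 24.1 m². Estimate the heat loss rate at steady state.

Using the resistance-network approach (series):
R_brass = L/(kA) = 0.0031/(104×24.1) = 1.237×10^-6 K/W
R_cellular glass = L/(kA) = 0.15/(0.0489×24.1) = 0.1273 K/W
R_plasterboard = L/(kA) = 0.17/(0.176×24.1) = 0.04008 K/W
R_total = 0.1674 K/W
Q = ΔT / R_total = 88 / 0.1674

Q ≈ 526 W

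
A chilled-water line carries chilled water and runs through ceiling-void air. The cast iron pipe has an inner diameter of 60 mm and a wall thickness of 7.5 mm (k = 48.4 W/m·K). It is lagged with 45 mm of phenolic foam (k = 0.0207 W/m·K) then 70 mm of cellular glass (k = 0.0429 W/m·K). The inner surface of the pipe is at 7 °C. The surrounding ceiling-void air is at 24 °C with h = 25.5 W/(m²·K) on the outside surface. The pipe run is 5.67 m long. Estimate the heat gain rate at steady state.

Treating each annulus and film as a series resistance:
R_cast iron pipe wall = ln(37.5/30)/(2π×48.4×5.67) = 1.294×10^-4 K/W
R_phenolic foam = ln(82.5/37.5)/(2π×0.0207×5.67) = 1.069 K/W
R_cellular glass = ln(152.5/82.5)/(2π×0.0429×5.67) = 0.402 K/W
R_outer film = 1/(h_o·2πr_oL) = 1/(25.5×2π×0.1525×5.67) = 0.007218 K/W
R_total = 1.478 K/W
Q = ΔT/R_total = 17/1.478

Q ≈ 11.5 W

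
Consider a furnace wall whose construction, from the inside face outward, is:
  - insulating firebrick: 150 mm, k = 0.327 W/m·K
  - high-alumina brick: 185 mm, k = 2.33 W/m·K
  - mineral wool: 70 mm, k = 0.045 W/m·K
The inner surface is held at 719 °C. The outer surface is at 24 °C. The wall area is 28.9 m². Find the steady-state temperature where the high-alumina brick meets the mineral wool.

Using the resistance-network approach (series):
R_insulating firebrick = L/(kA) = 0.15/(0.327×28.9) = 0.01587 K/W
R_high-alumina brick = L/(kA) = 0.185/(2.33×28.9) = 0.002747 K/W
R_mineral wool = L/(kA) = 0.07/(0.045×28.9) = 0.05383 K/W
R_total = 0.07245 K/W;  Q = ΔT/R_total = 695/0.07245 = 9593 W
T_interface = T_inner − Q·ΣR(inner→interface) = 719 − 9590×0.01862

T ≈ 540 °C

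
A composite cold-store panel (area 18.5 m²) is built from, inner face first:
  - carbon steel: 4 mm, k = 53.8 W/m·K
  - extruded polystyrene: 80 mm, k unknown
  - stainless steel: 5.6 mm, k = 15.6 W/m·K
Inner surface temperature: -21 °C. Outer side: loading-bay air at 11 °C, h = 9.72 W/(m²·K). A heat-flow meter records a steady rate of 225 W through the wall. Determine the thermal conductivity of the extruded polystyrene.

Series thermal resistances:
R_carbon steel = L/(kA) = 0.004/(53.8×18.5) = 4.019×10^-6 K/W
R_stainless steel = L/(kA) = 0.0056/(15.6×18.5) = 1.94×10^-5 K/W
R_outer film = 1/(h_o·A) = 1/(9.72×18.5) = 0.005561 K/W
Sum of known resistances R_other = 0.005585 K/W
Total R = ΔT/Q = 32/225 = 0.1422 K/W
R_extruded polystyrene = R_total − R_other = 0.1366 K/W
k = L/(R·A) = 0.08/(0.1366×18.5)

k ≈ 0.0316 W/(m·K)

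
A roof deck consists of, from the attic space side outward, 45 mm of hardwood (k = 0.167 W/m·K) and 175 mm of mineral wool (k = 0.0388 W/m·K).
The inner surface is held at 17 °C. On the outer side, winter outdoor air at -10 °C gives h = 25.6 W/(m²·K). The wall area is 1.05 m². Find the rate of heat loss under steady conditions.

Q ≈ 5.88 W

Model the wall as resistances in series:
R_hardwood = L/(kA) = 0.045/(0.167×1.05) = 0.2566 K/W
R_mineral wool = L/(kA) = 0.175/(0.0388×1.05) = 4.296 K/W
R_outer film = 1/(h_o·A) = 1/(25.6×1.05) = 0.0372 K/W
R_total = 4.589 K/W
Q = ΔT / R_total = 27 / 4.589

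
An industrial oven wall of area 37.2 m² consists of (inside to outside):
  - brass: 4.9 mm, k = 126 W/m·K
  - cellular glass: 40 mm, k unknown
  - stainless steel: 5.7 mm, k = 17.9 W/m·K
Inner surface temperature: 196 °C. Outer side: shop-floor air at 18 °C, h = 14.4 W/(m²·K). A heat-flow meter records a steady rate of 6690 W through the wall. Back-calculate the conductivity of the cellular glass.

Model the wall as resistances in series:
R_brass = L/(kA) = 0.0049/(126×37.2) = 1.045×10^-6 K/W
R_stainless steel = L/(kA) = 0.0057/(17.9×37.2) = 8.56×10^-6 K/W
R_outer film = 1/(h_o·A) = 1/(14.4×37.2) = 0.001867 K/W
Sum of known resistances R_other = 0.001876 K/W
Total R = ΔT/Q = 178/6690 = 0.02661 K/W
R_cellular glass = R_total − R_other = 0.02473 K/W
k = L/(R·A) = 0.04/(0.02473×37.2)

k ≈ 0.0435 W/(m·K)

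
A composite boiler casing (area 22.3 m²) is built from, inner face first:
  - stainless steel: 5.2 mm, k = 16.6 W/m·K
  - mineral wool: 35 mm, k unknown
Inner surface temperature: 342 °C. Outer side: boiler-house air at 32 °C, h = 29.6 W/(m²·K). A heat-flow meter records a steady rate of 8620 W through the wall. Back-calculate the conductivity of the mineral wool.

Series thermal resistances:
R_stainless steel = L/(kA) = 0.0052/(16.6×22.3) = 1.405×10^-5 K/W
R_outer film = 1/(h_o·A) = 1/(29.6×22.3) = 0.001515 K/W
Sum of known resistances R_other = 0.001529 K/W
Total R = ΔT/Q = 310/8620 = 0.03596 K/W
R_mineral wool = R_total − R_other = 0.03443 K/W
k = L/(R·A) = 0.035/(0.03443×22.3)

k ≈ 0.0456 W/(m·K)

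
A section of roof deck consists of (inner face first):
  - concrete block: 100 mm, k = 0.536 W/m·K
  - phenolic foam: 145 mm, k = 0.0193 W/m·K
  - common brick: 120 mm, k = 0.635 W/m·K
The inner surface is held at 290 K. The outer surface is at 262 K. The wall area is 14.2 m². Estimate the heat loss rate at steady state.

Q ≈ 50.4 W

Series thermal resistances:
R_concrete block = L/(kA) = 0.1/(0.536×14.2) = 0.01314 K/W
R_phenolic foam = L/(kA) = 0.145/(0.0193×14.2) = 0.5291 K/W
R_common brick = L/(kA) = 0.12/(0.635×14.2) = 0.01331 K/W
R_total = 0.5555 K/W
Q = ΔT / R_total = 28 / 0.5555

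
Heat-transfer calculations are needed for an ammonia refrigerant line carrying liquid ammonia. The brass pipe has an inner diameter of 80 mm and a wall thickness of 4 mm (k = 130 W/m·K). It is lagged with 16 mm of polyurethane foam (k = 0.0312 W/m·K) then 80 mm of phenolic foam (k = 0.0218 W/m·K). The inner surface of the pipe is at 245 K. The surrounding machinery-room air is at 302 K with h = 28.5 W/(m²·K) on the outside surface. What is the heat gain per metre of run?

q′ ≈ 7.3 W/m

Treating each annulus and film as a series resistance:
R_brass pipe wall = ln(44/40)/(2π×130×1) = 1.167×10^-4 K/W
R_polyurethane foam = ln(60/44)/(2π×0.0312×1) = 1.582 K/W
R_phenolic foam = ln(140/60)/(2π×0.0218×1) = 6.186 K/W
R_outer film = 1/(h_o·2πr_oL) = 1/(28.5×2π×0.14×1) = 0.03989 K/W
R_total = 7.808 K/W
Q = ΔT/R_total = 57/7.808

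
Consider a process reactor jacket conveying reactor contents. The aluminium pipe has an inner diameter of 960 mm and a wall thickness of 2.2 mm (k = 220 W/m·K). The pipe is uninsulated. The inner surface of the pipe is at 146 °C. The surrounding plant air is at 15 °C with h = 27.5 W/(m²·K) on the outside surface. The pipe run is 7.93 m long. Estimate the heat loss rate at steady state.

For a radial system each layer contributes R = ln(r_out/r_in)/(2πkL); films add R = 1/(hA).
R_aluminium pipe wall = ln(482.2/480)/(2π×220×7.93) = 4.172×10^-7 K/W
R_outer film = 1/(h_o·2πr_oL) = 1/(27.5×2π×0.4822×7.93) = 0.001514 K/W
R_total = 0.001514 K/W
Q = ΔT/R_total = 131/0.001514

Q ≈ 86500 W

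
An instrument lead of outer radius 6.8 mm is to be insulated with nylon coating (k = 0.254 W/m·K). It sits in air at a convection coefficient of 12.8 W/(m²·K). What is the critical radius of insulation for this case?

For a cylinder r_cr = k/h = 0.254/12.8
r_cr = 19.8 mm; since the bare radius (6.8 mm) is below r_cr, adding a thin layer of insulation will *increase* heat loss.

r_cr ≈ 19.8 mm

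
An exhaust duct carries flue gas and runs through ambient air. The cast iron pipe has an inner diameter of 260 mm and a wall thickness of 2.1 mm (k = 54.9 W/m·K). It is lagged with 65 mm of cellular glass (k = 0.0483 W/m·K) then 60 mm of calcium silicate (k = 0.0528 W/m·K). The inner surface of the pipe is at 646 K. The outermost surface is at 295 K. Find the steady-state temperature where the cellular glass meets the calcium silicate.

Per-layer cylindrical resistances, series-summed:
R_cast iron pipe wall = ln(132.1/130)/(2π×54.9×1) = 4.646×10^-5 K/W
R_cellular glass = ln(197.1/132.1)/(2π×0.0483×1) = 1.319 K/W
R_calcium silicate = ln(257.1/197.1)/(2π×0.0528×1) = 0.8011 K/W
R_total = 2.12 K/W
Q = ΔT/R_total = 351/2.12
Q = 166 W/m
T_interface = T_inner − Q·ΣR(inner→interface) = 646 − 166×1.319

T ≈ 428 K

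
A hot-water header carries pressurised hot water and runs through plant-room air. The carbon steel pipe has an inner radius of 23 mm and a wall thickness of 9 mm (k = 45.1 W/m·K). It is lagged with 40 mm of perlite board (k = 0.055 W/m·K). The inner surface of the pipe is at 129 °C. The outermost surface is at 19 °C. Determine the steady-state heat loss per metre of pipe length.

Radial resistances (cylindrical: R_cond = ln(r_o/r_i)/(2πkL), R_conv = 1/(h·2πrL)):
R_carbon steel pipe wall = ln(32/23)/(2π×45.1×1) = 0.001165 K/W
R_perlite board = ln(72/32)/(2π×0.055×1) = 2.347 K/W
R_total = 2.348 K/W
Q = ΔT/R_total = 110/2.348

q′ ≈ 46.9 W/m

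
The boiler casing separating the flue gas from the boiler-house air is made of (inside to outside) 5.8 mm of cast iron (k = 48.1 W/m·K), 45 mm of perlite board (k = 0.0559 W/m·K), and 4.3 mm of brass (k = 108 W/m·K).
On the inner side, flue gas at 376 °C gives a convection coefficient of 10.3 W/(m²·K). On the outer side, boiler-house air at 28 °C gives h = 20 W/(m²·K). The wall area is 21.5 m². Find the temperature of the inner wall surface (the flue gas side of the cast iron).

T ≈ 341 °C

Series thermal resistances:
R_inner film = 1/(h_i·A) = 1/(10.3×21.5) = 0.004516 K/W
R_cast iron = L/(kA) = 0.0058/(48.1×21.5) = 5.608×10^-6 K/W
R_perlite board = L/(kA) = 0.045/(0.0559×21.5) = 0.03744 K/W
R_brass = L/(kA) = 0.0043/(108×21.5) = 1.852×10^-6 K/W
R_outer film = 1/(h_o·A) = 1/(20×21.5) = 0.002326 K/W
R_total = 0.04429 K/W;  Q = ΔT/R_total = 348/0.04429 = 7857 W
T_interface = T_inner − Q·ΣR(inner→interface) = 376 − 7860×0.004516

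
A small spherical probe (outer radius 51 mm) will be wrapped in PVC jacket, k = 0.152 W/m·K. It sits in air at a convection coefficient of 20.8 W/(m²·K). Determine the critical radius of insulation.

r_cr ≈ 14.6 mm

For a sphere r_cr = 2k/h = 2×0.152/20.8
r_cr = 14.6 mm; since the bare radius (51 mm) is above r_cr, any added insulation will reduce heat loss.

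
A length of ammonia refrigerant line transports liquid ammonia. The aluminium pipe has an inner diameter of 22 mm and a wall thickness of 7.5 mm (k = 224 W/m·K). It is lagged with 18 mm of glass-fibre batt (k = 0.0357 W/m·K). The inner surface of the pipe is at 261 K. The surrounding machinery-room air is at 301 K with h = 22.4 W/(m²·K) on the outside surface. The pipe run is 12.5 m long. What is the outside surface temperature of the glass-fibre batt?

T ≈ 299 K

Treating each annulus and film as a series resistance:
R_aluminium pipe wall = ln(18.5/11)/(2π×224×12.5) = 2.955×10^-5 K/W
R_glass-fibre batt = ln(36.5/18.5)/(2π×0.0357×12.5) = 0.2424 K/W
R_outer film = 1/(h_o·2πr_oL) = 1/(22.4×2π×0.0365×12.5) = 0.01557 K/W
R_total = 0.258 K/W
Q = ΔT/R_total = 40/0.258
Q = 155 W
T_interface = T_inner + Q·ΣR(inner→interface) = 261 + 155×0.2424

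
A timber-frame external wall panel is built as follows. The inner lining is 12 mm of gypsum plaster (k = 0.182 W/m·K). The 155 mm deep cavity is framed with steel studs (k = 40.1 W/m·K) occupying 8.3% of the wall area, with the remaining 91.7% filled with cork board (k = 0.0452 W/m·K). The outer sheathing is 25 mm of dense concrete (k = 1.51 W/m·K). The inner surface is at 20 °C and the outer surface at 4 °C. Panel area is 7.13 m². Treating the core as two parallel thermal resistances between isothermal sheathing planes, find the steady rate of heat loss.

Q ≈ 888 W

Sheathing layers in series; stud and cavity paths in parallel between them.
R_inner = 0.012/(0.182×7.13) = 0.009247 K/W
R_stud  = 0.155/(40.1×0.083×7.13) = 0.006532 K/W
R_cav   = 0.155/(0.0452×0.917×7.13) = 0.5245 K/W
1/R_core = 1/R_stud + 1/R_cav → R_core = 0.006451 K/W
R_outer = 0.025/(1.51×7.13) = 0.002322 K/W
R_total = 0.01802 K/W
Q = ΔT/R_total = 16/0.01802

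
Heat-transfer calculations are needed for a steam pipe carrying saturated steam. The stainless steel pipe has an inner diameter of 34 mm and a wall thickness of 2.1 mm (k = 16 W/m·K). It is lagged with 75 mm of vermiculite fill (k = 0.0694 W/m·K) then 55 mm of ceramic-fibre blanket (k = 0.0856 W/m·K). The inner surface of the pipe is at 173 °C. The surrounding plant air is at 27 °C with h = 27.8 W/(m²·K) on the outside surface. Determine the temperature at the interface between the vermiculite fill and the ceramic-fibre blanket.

T ≈ 55.7 °C

Cylindrical conduction, so R = ln(r₂/r₁)/(2πkL) per layer, in series:
R_stainless steel pipe wall = ln(19.1/17)/(2π×16×1) = 0.001159 K/W
R_vermiculite fill = ln(94.1/19.1)/(2π×0.0694×1) = 3.657 K/W
R_ceramic-fibre blanket = ln(149.1/94.1)/(2π×0.0856×1) = 0.8558 K/W
R_outer film = 1/(h_o·2πr_oL) = 1/(27.8×2π×0.1491×1) = 0.0384 K/W
R_total = 4.552 K/W
Q = ΔT/R_total = 146/4.552
Q = 32.1 W/m
T_interface = T_inner − Q·ΣR(inner→interface) = 173 − 32.1×3.658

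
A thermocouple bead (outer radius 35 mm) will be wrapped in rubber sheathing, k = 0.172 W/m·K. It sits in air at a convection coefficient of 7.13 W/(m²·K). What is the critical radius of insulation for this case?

For a sphere r_cr = 2k/h = 2×0.172/7.13
r_cr = 48.2 mm; since the bare radius (35 mm) is below r_cr, adding a thin layer of insulation will *increase* heat loss.

r_cr ≈ 48.2 mm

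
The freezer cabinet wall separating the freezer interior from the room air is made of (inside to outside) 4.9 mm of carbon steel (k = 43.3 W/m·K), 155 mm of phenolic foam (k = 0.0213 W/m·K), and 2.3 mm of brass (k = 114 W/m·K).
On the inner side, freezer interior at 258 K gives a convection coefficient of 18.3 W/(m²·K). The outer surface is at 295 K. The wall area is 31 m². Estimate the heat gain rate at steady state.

Q ≈ 156 W

Using the resistance-network approach (series):
R_inner film = 1/(h_i·A) = 1/(18.3×31) = 0.001763 K/W
R_carbon steel = L/(kA) = 0.0049/(43.3×31) = 3.65×10^-6 K/W
R_phenolic foam = L/(kA) = 0.155/(0.0213×31) = 0.2347 K/W
R_brass = L/(kA) = 0.0023/(114×31) = 6.508×10^-7 K/W
R_total = 0.2365 K/W
Q = ΔT / R_total = 37 / 0.2365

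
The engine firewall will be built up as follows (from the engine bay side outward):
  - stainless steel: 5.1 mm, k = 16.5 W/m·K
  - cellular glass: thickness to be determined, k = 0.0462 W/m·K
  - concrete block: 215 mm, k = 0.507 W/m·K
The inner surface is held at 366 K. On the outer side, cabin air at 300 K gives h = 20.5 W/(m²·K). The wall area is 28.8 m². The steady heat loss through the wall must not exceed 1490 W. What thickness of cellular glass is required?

L ≈ 37.1 mm

Model the wall as resistances in series:
R_stainless steel = L/(kA) = 0.0051/(16.5×28.8) = 1.073×10^-5 K/W
R_concrete block = L/(kA) = 0.215/(0.507×28.8) = 0.01472 K/W
R_outer film = 1/(h_o·A) = 1/(20.5×28.8) = 0.001694 K/W
Sum of the known resistances R_other = 0.01643 K/W
Required total resistance R_tot = ΔT/Q_allow = 66/1490 = 0.0443 K/W
R_cellular glass = R_tot − R_other = 0.02787 K/W
L = R·k·A = 0.02787×0.0462×28.8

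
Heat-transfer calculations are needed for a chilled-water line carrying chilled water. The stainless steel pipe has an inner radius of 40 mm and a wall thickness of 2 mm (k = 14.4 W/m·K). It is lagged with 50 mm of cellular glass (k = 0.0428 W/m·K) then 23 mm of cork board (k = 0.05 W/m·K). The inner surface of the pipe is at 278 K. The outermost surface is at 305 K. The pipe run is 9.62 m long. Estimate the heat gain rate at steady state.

Treating each annulus and film as a series resistance:
R_stainless steel pipe wall = ln(42/40)/(2π×14.4×9.62) = 5.606×10^-5 K/W
R_cellular glass = ln(92/42)/(2π×0.0428×9.62) = 0.3031 K/W
R_cork board = ln(115/92)/(2π×0.05×9.62) = 0.07383 K/W
R_total = 0.377 K/W
Q = ΔT/R_total = 27/0.377

Q ≈ 71.6 W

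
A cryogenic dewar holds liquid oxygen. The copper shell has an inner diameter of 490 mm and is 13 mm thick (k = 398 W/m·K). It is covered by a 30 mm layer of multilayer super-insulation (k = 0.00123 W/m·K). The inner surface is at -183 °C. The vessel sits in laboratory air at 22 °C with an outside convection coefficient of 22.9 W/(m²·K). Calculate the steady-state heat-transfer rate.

Q ≈ 7.84 W

For a spherical shell R = (1/r₁ − 1/r₂)/(4πk); film R = 1/(h·4πr²). In series:
R_copper shell = (1/0.245 − 1/0.258)/(4π×398) = 4.112×10^-5 K/W
R_multilayer super-insulation = (1/0.258 − 1/0.288)/(4π×0.00123) = 26.12 K/W
R_outer film = 1/(h·4πr_o²) = 1/(22.9×4π×0.288²) = 0.0419 K/W
R_total = 26.16 K/W
Q = ΔT/R_total = 205/26.16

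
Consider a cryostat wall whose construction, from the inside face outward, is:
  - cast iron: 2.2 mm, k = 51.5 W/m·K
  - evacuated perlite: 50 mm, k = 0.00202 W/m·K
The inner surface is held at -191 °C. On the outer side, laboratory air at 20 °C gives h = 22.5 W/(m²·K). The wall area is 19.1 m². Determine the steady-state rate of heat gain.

Series thermal resistances:
R_cast iron = L/(kA) = 0.0022/(51.5×19.1) = 2.237×10^-6 K/W
R_evacuated perlite = L/(kA) = 0.05/(0.00202×19.1) = 1.296 K/W
R_outer film = 1/(h_o·A) = 1/(22.5×19.1) = 0.002327 K/W
R_total = 1.298 K/W
Q = ΔT / R_total = 211 / 1.298

Q ≈ 163 W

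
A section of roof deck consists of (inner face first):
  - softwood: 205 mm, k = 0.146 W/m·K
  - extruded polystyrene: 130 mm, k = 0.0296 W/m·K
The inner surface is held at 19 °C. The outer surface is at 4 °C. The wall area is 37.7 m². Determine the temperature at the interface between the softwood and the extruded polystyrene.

Series thermal resistances:
R_softwood = L/(kA) = 0.205/(0.146×37.7) = 0.03724 K/W
R_extruded polystyrene = L/(kA) = 0.13/(0.0296×37.7) = 0.1165 K/W
R_total = 0.1537 K/W;  Q = ΔT/R_total = 15/0.1537 = 97.57 W
T_interface = T_inner − Q·ΣR(inner→interface) = 19 − 97.6×0.03724

T ≈ 15.4 °C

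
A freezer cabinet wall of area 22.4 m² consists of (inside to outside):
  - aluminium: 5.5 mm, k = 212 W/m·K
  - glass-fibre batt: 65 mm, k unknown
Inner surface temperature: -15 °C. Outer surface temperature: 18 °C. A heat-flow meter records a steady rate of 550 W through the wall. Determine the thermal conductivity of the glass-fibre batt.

k ≈ 0.0484 W/(m·K)

Using the resistance-network approach (series):
R_aluminium = L/(kA) = 0.0055/(212×22.4) = 1.158×10^-6 K/W
Sum of known resistances R_other = 1.158×10^-6 K/W
Total R = ΔT/Q = 33/550 = 0.06 K/W
R_glass-fibre batt = R_total − R_other = 0.06 K/W
k = L/(R·A) = 0.065/(0.06×22.4)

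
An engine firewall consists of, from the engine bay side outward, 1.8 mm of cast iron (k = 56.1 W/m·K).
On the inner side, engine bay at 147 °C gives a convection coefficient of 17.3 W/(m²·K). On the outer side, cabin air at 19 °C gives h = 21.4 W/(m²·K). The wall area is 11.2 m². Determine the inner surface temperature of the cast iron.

T ≈ 76.2 °C

Thermal resistances in series:
R_inner film = 1/(h_i·A) = 1/(17.3×11.2) = 0.005161 K/W
R_cast iron = L/(kA) = 0.0018/(56.1×11.2) = 2.865×10^-6 K/W
R_outer film = 1/(h_o·A) = 1/(21.4×11.2) = 0.004172 K/W
R_total = 0.009336 K/W;  Q = ΔT/R_total = 128/0.009336 = 13710 W
T_interface = T_inner − Q·ΣR(inner→interface) = 147 − 13700×0.005161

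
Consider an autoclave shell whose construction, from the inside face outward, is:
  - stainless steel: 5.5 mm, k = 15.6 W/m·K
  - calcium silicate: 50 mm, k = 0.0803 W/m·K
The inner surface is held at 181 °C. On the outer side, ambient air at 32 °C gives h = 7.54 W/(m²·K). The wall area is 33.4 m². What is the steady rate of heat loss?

Q ≈ 6590 W

Thermal resistances in series:
R_stainless steel = L/(kA) = 0.0055/(15.6×33.4) = 1.056×10^-5 K/W
R_calcium silicate = L/(kA) = 0.05/(0.0803×33.4) = 0.01864 K/W
R_outer film = 1/(h_o·A) = 1/(7.54×33.4) = 0.003971 K/W
R_total = 0.02262 K/W
Q = ΔT / R_total = 149 / 0.02262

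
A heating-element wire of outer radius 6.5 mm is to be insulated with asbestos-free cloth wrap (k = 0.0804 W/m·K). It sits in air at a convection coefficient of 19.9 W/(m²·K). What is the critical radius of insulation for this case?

For a cylinder r_cr = k/h = 0.0804/19.9
r_cr = 4.04 mm; since the bare radius (6.5 mm) is above r_cr, any added insulation will reduce heat loss.

r_cr ≈ 4.04 mm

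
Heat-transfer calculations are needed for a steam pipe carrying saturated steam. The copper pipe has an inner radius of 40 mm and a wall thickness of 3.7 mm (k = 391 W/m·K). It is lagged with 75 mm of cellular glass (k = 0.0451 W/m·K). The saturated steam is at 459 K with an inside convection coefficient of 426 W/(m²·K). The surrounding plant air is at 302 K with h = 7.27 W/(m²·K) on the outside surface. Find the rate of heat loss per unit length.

q′ ≈ 42.2 W/m

Per-layer cylindrical resistances, series-summed:
R_inner film = 1/(h_i·2πr₁L) = 1/(426×2π×0.04×1) = 0.00934 K/W
R_copper pipe wall = ln(43.7/40)/(2π×391×1) = 3.601×10^-5 K/W
R_cellular glass = ln(118.7/43.7)/(2π×0.0451×1) = 3.526 K/W
R_outer film = 1/(h_o·2πr_oL) = 1/(7.27×2π×0.1187×1) = 0.1844 K/W
R_total = 3.72 K/W
Q = ΔT/R_total = 157/3.72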